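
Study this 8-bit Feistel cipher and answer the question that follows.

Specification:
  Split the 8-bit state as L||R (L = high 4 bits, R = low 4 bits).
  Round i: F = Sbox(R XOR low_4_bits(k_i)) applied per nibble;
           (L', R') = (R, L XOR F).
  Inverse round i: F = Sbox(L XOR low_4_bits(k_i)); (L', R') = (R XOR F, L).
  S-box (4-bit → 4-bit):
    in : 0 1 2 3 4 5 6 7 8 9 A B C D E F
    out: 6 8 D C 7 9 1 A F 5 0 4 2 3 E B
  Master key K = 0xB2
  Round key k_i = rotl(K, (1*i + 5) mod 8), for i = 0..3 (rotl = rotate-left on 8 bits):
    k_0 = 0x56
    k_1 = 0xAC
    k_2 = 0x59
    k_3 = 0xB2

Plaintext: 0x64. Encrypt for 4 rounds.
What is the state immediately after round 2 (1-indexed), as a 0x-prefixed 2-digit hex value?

s_0 = plaintext = 0x64
s_1 = Round(s_0, k_0) = 0x4B
s_2 = Round(s_1, k_1) = 0xBE
s_3 = Round(s_2, k_2) = 0xE1
s_4 = Round(s_3, k_3) = 0x12

0xBE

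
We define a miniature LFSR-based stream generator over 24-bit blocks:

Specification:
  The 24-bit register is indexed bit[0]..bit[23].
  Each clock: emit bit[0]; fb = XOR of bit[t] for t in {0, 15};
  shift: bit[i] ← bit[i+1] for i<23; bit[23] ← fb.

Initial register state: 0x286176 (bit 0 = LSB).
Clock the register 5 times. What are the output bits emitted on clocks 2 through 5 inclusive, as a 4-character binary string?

reg_0 = 0x286176
clock 1: out=0, reg = 0x1430BB
clock 2: out=1, reg = 0x8A185D
clock 3: out=1, reg = 0xC50C2E
clock 4: out=0, reg = 0x628617
clock 5: out=1, reg = 0x31430B

1101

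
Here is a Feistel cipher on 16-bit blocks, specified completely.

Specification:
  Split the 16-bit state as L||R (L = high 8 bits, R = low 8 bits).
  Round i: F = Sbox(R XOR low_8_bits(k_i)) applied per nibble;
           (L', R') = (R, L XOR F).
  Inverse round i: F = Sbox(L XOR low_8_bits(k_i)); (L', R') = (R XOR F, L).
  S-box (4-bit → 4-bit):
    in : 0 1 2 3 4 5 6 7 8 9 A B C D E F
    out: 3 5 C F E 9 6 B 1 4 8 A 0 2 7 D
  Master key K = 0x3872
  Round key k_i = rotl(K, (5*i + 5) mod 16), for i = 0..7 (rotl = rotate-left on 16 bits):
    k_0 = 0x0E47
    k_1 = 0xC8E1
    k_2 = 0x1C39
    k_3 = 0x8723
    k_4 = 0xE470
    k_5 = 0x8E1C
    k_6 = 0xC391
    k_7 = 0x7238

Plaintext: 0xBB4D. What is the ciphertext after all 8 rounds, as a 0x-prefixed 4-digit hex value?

0x2A8B

s_0 = plaintext = 0xBB4D
s_1 = Round(s_0, k_0) = 0x4D83
s_2 = Round(s_1, k_1) = 0x8321
s_3 = Round(s_2, k_2) = 0x21D2
s_4 = Round(s_3, k_3) = 0xD2F4
s_5 = Round(s_4, k_4) = 0xF4CC
s_6 = Round(s_5, k_5) = 0xCCD7
s_7 = Round(s_6, k_6) = 0xD72A
s_8 = Round(s_7, k_7) = 0x2A8B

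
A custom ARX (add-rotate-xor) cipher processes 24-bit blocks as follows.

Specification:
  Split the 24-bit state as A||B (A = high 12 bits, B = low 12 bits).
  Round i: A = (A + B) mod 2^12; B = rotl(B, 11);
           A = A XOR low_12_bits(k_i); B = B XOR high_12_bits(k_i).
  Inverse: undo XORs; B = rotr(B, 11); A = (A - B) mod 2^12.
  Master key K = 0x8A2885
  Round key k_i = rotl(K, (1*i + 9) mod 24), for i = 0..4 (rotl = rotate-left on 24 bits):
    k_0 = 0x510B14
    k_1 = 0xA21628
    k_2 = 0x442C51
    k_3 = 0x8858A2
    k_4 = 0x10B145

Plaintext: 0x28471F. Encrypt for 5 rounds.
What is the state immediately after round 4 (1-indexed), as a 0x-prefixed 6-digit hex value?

s_0 = plaintext = 0x28471F
s_1 = Round(s_0, k_0) = 0x2B7E9F
s_2 = Round(s_1, k_1) = 0x77E56E
s_3 = Round(s_2, k_2) = 0x0BD6F5
s_4 = Round(s_3, k_3) = 0xF103FF
s_5 = Round(s_4, k_4) = 0x24A8F4

0xF103FF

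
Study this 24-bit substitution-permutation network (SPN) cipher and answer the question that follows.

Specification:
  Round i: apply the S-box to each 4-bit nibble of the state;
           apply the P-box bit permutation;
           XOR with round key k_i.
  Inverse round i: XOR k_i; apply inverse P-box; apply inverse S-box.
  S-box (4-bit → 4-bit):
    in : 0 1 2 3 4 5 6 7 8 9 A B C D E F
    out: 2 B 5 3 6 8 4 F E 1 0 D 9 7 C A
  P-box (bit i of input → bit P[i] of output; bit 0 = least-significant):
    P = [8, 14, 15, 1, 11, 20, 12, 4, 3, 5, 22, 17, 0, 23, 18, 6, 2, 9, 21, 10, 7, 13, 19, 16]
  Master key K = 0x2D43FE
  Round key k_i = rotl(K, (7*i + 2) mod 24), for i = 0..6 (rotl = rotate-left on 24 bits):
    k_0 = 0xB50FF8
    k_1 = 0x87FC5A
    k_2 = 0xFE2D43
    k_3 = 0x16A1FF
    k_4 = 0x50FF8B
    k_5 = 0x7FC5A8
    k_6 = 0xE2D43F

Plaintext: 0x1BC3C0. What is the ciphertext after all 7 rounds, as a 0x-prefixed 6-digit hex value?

0xCB372F

s_0 = plaintext = 0x1BC3C0
s_1 = Round(s_0, k_0) = 0x946305
s_2 = Round(s_1, k_1) = 0xB3FEF0
s_3 = Round(s_2, k_2) = 0x256F97
s_4 = Round(s_3, k_3) = 0x186C5D
s_5 = Round(s_4, k_4) = 0x771813
s_6 = Round(s_5, k_5) = 0x84AA5D
s_7 = Round(s_6, k_6) = 0xCB372F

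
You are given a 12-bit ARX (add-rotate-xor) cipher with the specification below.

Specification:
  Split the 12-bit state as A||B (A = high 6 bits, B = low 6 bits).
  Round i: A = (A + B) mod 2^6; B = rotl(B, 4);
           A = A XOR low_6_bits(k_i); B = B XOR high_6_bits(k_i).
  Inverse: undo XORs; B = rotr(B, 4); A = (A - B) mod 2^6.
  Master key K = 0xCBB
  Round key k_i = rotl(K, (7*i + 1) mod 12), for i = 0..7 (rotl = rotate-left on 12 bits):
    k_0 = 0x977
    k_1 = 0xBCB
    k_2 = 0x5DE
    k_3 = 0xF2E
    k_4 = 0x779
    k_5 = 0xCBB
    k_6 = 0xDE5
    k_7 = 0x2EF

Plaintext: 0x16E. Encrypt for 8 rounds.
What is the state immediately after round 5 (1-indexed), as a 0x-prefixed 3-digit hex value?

0x8C3

s_0 = plaintext = 0x16E
s_1 = Round(s_0, k_0) = 0x10E
s_2 = Round(s_1, k_1) = 0x64C
s_3 = Round(s_2, k_2) = 0xED4
s_4 = Round(s_3, k_3) = 0x879
s_5 = Round(s_4, k_4) = 0x8C3
s_6 = Round(s_5, k_5) = 0x742
s_7 = Round(s_6, k_6) = 0xE97
s_8 = Round(s_7, k_7) = 0xFBE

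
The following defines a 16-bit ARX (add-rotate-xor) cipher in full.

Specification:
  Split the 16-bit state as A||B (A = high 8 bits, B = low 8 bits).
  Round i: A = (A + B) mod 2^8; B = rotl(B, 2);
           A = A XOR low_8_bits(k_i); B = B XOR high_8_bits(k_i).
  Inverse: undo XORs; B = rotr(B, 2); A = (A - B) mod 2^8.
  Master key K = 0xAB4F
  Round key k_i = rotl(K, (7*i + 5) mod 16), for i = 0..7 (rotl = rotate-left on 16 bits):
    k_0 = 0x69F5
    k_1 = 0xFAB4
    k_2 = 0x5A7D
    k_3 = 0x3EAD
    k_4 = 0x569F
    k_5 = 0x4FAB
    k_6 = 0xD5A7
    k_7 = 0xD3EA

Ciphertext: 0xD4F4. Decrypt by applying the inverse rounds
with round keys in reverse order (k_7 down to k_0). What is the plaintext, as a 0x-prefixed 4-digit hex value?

s_0 = ciphertext = 0xD4F4
s_1 = InvRound(s_0, k_7) = 0x75C9
s_2 = InvRound(s_1, k_6) = 0xCB07
s_3 = InvRound(s_2, k_5) = 0x4E12
s_4 = InvRound(s_3, k_4) = 0xC011
s_5 = InvRound(s_4, k_3) = 0xA2CB
s_6 = InvRound(s_5, k_2) = 0x7B64
s_7 = InvRound(s_6, k_1) = 0x28A7
s_8 = InvRound(s_7, k_0) = 0x2AB3

0x2AB3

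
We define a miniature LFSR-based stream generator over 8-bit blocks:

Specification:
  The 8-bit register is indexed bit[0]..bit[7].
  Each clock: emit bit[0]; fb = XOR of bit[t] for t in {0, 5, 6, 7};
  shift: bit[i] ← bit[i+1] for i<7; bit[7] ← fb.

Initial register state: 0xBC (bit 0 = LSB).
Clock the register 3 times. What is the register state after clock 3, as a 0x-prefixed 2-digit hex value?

0xD7

reg_0 = 0xBC
clock 1: out=0, reg = 0x5E
clock 2: out=0, reg = 0xAF
clock 3: out=1, reg = 0xD7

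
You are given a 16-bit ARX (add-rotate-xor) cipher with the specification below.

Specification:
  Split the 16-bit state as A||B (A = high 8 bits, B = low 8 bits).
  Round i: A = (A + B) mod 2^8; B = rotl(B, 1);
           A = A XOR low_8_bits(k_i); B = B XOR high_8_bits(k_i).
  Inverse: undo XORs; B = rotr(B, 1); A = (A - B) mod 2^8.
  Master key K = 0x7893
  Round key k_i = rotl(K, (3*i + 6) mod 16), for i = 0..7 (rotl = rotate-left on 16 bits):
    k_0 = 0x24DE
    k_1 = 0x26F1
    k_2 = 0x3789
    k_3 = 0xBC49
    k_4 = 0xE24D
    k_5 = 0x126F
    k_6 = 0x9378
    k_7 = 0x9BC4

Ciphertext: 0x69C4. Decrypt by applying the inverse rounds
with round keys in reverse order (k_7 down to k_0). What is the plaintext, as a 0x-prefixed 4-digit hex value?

0xCA91

s_0 = ciphertext = 0x69C4
s_1 = InvRound(s_0, k_7) = 0xFEAF
s_2 = InvRound(s_1, k_6) = 0x681E
s_3 = InvRound(s_2, k_5) = 0x0106
s_4 = InvRound(s_3, k_4) = 0xDA72
s_5 = InvRound(s_4, k_3) = 0x2C67
s_6 = InvRound(s_5, k_2) = 0x7D28
s_7 = InvRound(s_6, k_1) = 0x8507
s_8 = InvRound(s_7, k_0) = 0xCA91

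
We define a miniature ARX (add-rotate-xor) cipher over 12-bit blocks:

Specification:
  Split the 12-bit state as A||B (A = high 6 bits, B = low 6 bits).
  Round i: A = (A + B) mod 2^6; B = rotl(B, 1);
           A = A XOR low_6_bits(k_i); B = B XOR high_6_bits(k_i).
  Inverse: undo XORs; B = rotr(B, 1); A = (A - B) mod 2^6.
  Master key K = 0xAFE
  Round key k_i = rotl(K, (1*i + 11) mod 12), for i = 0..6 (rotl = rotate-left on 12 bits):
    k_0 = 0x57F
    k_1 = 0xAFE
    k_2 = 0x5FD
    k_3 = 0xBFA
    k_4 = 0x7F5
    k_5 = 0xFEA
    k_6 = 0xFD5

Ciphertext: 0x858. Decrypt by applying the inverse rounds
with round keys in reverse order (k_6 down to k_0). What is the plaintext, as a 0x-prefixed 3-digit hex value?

0x5A6

s_0 = ciphertext = 0x858
s_1 = InvRound(s_0, k_6) = 0x073
s_2 = InvRound(s_1, k_5) = 0x946
s_3 = InvRound(s_2, k_4) = 0x92C
s_4 = InvRound(s_3, k_3) = 0xF61
s_5 = InvRound(s_4, k_2) = 0x95B
s_6 = InvRound(s_5, k_1) = 0x0D8
s_7 = InvRound(s_6, k_0) = 0x5A6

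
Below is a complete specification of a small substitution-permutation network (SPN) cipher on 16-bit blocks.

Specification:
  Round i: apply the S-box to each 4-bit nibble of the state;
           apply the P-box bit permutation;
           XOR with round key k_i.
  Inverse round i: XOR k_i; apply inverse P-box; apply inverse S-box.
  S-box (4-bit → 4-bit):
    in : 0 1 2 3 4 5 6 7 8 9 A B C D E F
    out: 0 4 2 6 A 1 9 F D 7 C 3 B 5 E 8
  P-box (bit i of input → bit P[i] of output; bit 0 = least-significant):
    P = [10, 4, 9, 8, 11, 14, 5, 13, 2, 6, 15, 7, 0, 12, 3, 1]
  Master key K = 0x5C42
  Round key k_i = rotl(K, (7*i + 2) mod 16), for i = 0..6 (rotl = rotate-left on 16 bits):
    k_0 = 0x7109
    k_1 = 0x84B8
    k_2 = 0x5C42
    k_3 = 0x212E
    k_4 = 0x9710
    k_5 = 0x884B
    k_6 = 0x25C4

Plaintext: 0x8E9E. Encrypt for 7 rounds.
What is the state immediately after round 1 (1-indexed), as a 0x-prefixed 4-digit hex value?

s_0 = plaintext = 0x8E9E
s_1 = Round(s_0, k_0) = 0xBAF2
s_2 = Round(s_1, k_1) = 0x3429
s_3 = Round(s_2, k_2) = 0x0A9A
s_4 = Round(s_3, k_3) = 0xEA8E
s_5 = Round(s_4, k_4) = 0x2CAA
s_6 = Round(s_5, k_5) = 0xBBAF
s_7 = Round(s_6, k_6) = 0x14A1

0xBAF2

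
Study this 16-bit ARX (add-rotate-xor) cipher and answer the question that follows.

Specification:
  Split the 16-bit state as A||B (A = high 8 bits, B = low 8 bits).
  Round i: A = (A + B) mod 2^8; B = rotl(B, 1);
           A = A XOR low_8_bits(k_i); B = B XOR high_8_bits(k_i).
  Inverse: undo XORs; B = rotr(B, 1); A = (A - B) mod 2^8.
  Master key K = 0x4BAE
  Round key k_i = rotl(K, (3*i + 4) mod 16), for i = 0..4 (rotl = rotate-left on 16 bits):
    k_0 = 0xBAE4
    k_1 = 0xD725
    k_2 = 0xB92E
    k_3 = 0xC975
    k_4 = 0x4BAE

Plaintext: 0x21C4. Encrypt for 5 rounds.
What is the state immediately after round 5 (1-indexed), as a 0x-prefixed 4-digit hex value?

s_0 = plaintext = 0x21C4
s_1 = Round(s_0, k_0) = 0x0133
s_2 = Round(s_1, k_1) = 0x11B1
s_3 = Round(s_2, k_2) = 0xECDA
s_4 = Round(s_3, k_3) = 0xB37C
s_5 = Round(s_4, k_4) = 0x81B3

0x81B3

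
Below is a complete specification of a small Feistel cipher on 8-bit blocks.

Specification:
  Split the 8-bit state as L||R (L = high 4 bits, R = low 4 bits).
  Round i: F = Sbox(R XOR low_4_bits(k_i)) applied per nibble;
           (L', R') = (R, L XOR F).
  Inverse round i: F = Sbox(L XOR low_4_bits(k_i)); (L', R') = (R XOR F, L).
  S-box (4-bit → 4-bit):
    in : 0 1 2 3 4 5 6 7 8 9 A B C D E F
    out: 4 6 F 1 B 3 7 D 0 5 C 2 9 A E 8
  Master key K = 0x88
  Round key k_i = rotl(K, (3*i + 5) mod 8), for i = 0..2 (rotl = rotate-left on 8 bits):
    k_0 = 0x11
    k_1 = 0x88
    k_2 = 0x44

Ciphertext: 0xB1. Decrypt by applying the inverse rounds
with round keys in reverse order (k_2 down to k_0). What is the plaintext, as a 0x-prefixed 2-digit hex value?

0x0D

s_0 = ciphertext = 0xB1
s_1 = InvRound(s_0, k_2) = 0x9B
s_2 = InvRound(s_1, k_1) = 0xD9
s_3 = InvRound(s_2, k_0) = 0x0D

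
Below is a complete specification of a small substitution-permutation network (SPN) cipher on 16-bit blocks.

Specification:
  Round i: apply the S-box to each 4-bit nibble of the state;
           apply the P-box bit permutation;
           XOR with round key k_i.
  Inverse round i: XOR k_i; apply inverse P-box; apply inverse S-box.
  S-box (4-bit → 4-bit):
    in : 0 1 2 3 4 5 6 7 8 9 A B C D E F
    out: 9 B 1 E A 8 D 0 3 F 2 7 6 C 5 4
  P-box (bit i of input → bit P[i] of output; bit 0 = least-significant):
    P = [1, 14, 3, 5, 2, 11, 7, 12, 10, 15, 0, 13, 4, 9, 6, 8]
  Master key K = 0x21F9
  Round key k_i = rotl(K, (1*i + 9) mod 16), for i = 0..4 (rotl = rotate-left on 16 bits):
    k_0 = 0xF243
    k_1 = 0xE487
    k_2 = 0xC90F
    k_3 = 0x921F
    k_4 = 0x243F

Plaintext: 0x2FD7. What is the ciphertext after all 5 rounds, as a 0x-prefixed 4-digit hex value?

s_0 = plaintext = 0x2FD7
s_1 = Round(s_0, k_0) = 0xE2D2
s_2 = Round(s_1, k_1) = 0xF055
s_3 = Round(s_2, k_2) = 0xFD6F
s_4 = Round(s_3, k_3) = 0xA2D2
s_5 = Round(s_4, k_4) = 0x32BD

0x32BD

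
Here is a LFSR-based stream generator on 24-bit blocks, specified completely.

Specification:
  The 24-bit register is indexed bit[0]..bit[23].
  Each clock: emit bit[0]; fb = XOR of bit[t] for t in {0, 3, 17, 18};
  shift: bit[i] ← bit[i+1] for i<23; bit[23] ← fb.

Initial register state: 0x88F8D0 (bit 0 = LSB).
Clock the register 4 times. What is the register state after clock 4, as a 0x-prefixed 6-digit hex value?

0xC88F8D

reg_0 = 0x88F8D0
clock 1: out=0, reg = 0x447C68
clock 2: out=0, reg = 0x223E34
clock 3: out=0, reg = 0x911F1A
clock 4: out=0, reg = 0xC88F8D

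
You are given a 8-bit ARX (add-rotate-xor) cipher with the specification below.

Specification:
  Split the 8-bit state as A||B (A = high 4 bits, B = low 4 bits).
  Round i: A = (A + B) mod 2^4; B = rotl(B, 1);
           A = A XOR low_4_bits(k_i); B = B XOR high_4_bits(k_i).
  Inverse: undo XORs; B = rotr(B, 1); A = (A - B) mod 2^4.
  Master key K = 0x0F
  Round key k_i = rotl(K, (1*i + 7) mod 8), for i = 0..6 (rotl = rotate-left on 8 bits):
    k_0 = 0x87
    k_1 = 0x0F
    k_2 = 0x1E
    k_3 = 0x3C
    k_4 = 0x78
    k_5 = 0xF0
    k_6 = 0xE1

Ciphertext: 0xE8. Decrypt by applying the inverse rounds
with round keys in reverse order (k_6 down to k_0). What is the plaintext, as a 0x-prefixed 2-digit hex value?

0xBD

s_0 = ciphertext = 0xE8
s_1 = InvRound(s_0, k_6) = 0xC3
s_2 = InvRound(s_1, k_5) = 0x66
s_3 = InvRound(s_2, k_4) = 0x68
s_4 = InvRound(s_3, k_3) = 0xDD
s_5 = InvRound(s_4, k_2) = 0xD6
s_6 = InvRound(s_5, k_1) = 0xF3
s_7 = InvRound(s_6, k_0) = 0xBD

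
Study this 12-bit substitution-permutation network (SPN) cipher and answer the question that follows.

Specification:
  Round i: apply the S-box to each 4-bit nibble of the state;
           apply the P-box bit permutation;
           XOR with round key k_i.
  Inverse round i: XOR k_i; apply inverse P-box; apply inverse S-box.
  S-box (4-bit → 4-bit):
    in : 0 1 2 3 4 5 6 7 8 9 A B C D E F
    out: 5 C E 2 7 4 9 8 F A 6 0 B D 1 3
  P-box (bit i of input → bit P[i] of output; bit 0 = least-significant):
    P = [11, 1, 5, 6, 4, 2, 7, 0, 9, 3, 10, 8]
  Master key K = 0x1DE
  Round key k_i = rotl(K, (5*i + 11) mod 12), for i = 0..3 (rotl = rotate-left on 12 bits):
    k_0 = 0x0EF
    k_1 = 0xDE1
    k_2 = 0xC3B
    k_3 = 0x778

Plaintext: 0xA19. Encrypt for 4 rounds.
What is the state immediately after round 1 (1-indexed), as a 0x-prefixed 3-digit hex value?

s_0 = plaintext = 0xA19
s_1 = Round(s_0, k_0) = 0x424
s_2 = Round(s_1, k_1) = 0x34E
s_3 = Round(s_2, k_2) = 0x4A7
s_4 = Round(s_3, k_3) = 0x1B4

0x424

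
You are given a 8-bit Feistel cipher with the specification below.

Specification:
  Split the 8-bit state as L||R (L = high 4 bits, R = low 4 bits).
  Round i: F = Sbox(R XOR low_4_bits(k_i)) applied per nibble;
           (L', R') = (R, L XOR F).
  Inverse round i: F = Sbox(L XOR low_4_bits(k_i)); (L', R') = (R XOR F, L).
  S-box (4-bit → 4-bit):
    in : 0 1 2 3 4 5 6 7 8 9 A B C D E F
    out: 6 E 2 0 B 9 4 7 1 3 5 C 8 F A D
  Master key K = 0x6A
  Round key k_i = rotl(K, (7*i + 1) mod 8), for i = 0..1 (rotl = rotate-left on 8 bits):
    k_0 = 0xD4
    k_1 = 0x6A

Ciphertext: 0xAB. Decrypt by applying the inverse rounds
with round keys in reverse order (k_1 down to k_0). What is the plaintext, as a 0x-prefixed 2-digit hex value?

s_0 = ciphertext = 0xAB
s_1 = InvRound(s_0, k_1) = 0xDA
s_2 = InvRound(s_1, k_0) = 0x9D

0x9D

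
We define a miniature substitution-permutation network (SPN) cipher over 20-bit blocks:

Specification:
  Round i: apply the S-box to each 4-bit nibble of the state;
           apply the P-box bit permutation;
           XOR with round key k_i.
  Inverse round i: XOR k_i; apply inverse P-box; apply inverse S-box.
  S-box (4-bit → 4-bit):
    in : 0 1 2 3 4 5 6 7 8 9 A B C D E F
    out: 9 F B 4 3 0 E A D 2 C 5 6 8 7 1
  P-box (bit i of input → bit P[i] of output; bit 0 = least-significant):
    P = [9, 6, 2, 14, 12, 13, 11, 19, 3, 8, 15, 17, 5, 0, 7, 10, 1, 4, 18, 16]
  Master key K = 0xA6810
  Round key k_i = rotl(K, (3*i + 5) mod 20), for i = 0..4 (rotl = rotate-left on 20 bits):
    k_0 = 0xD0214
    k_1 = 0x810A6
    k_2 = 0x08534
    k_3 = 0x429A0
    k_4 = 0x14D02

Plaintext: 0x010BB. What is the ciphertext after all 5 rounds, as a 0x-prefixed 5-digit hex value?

0x0EDC5

s_0 = plaintext = 0x010BB
s_1 = Round(s_0, k_0) = 0xE1CBB
s_2 = Round(s_1, k_1) = 0xC8F11
s_3 = Round(s_2, k_2) = 0xCFBC8
s_4 = Round(s_3, k_3) = 0x0C39C
s_5 = Round(s_4, k_4) = 0x0EDC5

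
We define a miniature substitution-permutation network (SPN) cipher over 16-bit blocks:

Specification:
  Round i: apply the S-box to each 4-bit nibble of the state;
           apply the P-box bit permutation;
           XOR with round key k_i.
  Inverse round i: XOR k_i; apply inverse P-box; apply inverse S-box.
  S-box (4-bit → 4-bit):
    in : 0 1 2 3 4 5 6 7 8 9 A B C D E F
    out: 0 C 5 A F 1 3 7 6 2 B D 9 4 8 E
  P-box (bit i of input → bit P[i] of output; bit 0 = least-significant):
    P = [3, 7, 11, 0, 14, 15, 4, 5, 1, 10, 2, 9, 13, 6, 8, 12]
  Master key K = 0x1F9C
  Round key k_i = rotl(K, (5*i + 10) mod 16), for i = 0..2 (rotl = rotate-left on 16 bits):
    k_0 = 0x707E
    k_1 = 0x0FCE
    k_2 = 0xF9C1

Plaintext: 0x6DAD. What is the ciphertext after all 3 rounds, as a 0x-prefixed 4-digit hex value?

0x7B66

s_0 = plaintext = 0x6DAD
s_1 = Round(s_0, k_0) = 0x981A
s_2 = Round(s_1, k_1) = 0x0B33
s_3 = Round(s_2, k_2) = 0x7B66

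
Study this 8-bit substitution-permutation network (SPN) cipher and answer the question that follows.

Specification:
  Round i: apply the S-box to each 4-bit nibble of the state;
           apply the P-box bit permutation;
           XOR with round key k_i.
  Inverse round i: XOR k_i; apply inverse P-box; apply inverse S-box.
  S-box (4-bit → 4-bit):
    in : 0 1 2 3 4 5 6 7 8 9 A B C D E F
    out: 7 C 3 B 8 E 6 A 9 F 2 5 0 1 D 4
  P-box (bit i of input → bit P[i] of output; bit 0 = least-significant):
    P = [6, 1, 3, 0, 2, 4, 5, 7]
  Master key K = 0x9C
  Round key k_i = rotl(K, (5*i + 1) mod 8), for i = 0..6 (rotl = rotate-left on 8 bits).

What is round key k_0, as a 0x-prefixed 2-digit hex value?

0x39

K = 0x9C
k_0 = rotl(K, (5*0+1) mod 8) = rotl(K, 1) = 0x39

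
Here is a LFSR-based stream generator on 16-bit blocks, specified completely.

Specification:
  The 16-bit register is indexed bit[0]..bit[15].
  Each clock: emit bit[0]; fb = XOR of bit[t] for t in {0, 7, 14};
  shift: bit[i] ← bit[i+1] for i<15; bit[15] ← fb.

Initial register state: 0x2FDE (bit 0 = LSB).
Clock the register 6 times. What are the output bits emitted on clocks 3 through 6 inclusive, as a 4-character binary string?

1110

reg_0 = 0x2FDE
clock 1: out=0, reg = 0x97EF
clock 2: out=1, reg = 0x4BF7
clock 3: out=1, reg = 0xA5FB
clock 4: out=1, reg = 0x52FD
clock 5: out=1, reg = 0xA97E
clock 6: out=0, reg = 0x54BF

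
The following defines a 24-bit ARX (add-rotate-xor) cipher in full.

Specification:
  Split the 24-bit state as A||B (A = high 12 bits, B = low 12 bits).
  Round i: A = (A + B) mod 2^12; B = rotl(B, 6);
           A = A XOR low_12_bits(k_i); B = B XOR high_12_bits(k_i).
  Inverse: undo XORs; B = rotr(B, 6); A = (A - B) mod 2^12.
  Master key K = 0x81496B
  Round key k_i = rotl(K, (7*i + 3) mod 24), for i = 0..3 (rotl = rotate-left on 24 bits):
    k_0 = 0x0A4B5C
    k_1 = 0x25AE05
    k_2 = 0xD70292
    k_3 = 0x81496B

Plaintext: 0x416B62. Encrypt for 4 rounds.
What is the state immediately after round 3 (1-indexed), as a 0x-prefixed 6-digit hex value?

s_0 = plaintext = 0x416B62
s_1 = Round(s_0, k_0) = 0x424809
s_2 = Round(s_1, k_1) = 0x22803A
s_3 = Round(s_2, k_2) = 0x0F03F0
s_4 = Round(s_3, k_3) = 0xD8B41B

0x0F03F0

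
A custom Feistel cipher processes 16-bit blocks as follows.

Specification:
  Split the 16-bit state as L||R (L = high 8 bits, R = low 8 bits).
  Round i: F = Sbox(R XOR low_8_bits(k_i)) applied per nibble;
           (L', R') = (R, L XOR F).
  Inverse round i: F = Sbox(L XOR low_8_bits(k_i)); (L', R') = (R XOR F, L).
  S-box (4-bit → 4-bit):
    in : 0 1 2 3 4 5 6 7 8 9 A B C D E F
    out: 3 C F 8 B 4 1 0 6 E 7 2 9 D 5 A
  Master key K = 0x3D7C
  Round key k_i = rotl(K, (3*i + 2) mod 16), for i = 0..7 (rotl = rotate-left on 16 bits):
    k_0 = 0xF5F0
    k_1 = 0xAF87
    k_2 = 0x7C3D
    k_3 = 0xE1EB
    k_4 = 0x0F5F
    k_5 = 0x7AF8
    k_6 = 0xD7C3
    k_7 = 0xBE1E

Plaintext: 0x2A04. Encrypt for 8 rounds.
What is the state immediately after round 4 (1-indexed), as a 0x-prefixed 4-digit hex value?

s_0 = plaintext = 0x2A04
s_1 = Round(s_0, k_0) = 0x0481
s_2 = Round(s_1, k_1) = 0x8135
s_3 = Round(s_2, k_2) = 0x35B7
s_4 = Round(s_3, k_3) = 0xB77C
s_5 = Round(s_4, k_4) = 0x7C4F
s_6 = Round(s_5, k_5) = 0x4F5C
s_7 = Round(s_6, k_6) = 0x5CA5
s_8 = Round(s_7, k_7) = 0xA57E

0xB77C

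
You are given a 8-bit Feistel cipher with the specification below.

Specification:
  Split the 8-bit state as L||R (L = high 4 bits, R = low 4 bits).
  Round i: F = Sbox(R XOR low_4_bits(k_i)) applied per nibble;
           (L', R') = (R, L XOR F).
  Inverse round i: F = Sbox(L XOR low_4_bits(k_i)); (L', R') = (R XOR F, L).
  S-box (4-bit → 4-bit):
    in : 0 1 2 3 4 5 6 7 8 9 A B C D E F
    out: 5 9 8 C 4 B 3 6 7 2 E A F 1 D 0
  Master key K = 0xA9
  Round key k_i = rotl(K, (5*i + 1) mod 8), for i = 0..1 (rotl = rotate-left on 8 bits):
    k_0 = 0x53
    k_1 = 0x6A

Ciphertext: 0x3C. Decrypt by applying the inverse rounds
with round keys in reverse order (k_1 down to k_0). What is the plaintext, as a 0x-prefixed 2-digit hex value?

s_0 = ciphertext = 0x3C
s_1 = InvRound(s_0, k_1) = 0xE3
s_2 = InvRound(s_1, k_0) = 0x2E

0x2E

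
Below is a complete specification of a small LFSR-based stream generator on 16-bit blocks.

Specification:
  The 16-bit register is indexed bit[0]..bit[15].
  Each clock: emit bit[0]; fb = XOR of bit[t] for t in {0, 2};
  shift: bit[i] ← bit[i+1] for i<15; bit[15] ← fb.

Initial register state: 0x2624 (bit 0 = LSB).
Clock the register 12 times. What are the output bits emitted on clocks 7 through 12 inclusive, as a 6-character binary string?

000110

reg_0 = 0x2624
clock 1: out=0, reg = 0x9312
clock 2: out=0, reg = 0x4989
clock 3: out=1, reg = 0xA4C4
clock 4: out=0, reg = 0xD262
clock 5: out=0, reg = 0x6931
clock 6: out=1, reg = 0xB498
clock 7: out=0, reg = 0x5A4C
clock 8: out=0, reg = 0xAD26
clock 9: out=0, reg = 0xD693
clock 10: out=1, reg = 0xEB49
clock 11: out=1, reg = 0xF5A4
clock 12: out=0, reg = 0xFAD2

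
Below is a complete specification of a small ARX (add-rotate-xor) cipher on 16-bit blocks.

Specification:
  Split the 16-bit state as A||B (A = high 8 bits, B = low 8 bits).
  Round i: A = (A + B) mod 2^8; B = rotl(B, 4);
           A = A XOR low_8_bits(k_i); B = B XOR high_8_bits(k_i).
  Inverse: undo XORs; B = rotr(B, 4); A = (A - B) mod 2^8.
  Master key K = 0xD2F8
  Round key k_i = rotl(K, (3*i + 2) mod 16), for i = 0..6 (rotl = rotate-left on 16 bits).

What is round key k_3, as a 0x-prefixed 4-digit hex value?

K = 0xD2F8
k_0 = rotl(K, (3*0+2) mod 16) = rotl(K, 2) = 0x4BE3
k_1 = rotl(K, (3*1+2) mod 16) = rotl(K, 5) = 0x5F1A
k_2 = rotl(K, (3*2+2) mod 16) = rotl(K, 8) = 0xF8D2
k_3 = rotl(K, (3*3+2) mod 16) = rotl(K, 11) = 0xC697

0xC697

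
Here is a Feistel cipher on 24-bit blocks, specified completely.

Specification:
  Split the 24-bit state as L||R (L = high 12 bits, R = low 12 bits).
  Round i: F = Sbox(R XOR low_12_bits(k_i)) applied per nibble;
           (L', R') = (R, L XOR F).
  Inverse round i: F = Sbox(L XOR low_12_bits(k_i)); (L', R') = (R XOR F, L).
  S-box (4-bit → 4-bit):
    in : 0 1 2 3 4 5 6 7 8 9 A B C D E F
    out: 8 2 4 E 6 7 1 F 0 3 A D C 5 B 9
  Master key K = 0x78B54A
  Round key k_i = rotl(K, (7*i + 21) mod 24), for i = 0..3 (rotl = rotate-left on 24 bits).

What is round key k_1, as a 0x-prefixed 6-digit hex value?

0x8B54A7

K = 0x78B54A
k_0 = rotl(K, (7*0+21) mod 24) = rotl(K, 21) = 0x4F16A9
k_1 = rotl(K, (7*1+21) mod 24) = rotl(K, 4) = 0x8B54A7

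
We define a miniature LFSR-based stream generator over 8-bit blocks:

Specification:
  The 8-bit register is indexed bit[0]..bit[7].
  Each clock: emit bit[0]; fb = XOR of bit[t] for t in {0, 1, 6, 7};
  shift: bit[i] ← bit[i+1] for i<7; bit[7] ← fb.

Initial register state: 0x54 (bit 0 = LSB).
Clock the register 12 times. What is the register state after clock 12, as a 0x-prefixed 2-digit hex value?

reg_0 = 0x54
clock 1: out=0, reg = 0xAA
clock 2: out=0, reg = 0x55
clock 3: out=1, reg = 0x2A
clock 4: out=0, reg = 0x95
clock 5: out=1, reg = 0x4A
clock 6: out=0, reg = 0x25
clock 7: out=1, reg = 0x92
clock 8: out=0, reg = 0x49
clock 9: out=1, reg = 0x24
clock 10: out=0, reg = 0x12
clock 11: out=0, reg = 0x89
clock 12: out=1, reg = 0x44

0x44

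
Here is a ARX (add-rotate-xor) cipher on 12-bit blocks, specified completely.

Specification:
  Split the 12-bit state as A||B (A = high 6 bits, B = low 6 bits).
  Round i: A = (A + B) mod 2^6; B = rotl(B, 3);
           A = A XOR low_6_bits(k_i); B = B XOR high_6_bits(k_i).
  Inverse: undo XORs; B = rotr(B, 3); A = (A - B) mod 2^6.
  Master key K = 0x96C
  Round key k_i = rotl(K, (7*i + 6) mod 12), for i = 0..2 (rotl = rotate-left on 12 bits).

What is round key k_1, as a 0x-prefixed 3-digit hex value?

K = 0x96C
k_0 = rotl(K, (7*0+6) mod 12) = rotl(K, 6) = 0xB25
k_1 = rotl(K, (7*1+6) mod 12) = rotl(K, 1) = 0x2D9

0x2D9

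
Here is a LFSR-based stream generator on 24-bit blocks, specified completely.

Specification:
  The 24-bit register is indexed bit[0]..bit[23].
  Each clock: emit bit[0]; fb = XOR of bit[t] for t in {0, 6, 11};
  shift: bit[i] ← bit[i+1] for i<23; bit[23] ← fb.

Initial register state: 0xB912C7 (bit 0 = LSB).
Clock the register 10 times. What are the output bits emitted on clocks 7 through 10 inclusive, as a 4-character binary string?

1101

reg_0 = 0xB912C7
clock 1: out=1, reg = 0x5C8963
clock 2: out=1, reg = 0xAE44B1
clock 3: out=1, reg = 0xD72258
clock 4: out=0, reg = 0xEB912C
clock 5: out=0, reg = 0x75C896
clock 6: out=0, reg = 0xBAE44B
clock 7: out=1, reg = 0x5D7225
clock 8: out=1, reg = 0xAEB912
clock 9: out=0, reg = 0xD75C89
clock 10: out=1, reg = 0x6BAE44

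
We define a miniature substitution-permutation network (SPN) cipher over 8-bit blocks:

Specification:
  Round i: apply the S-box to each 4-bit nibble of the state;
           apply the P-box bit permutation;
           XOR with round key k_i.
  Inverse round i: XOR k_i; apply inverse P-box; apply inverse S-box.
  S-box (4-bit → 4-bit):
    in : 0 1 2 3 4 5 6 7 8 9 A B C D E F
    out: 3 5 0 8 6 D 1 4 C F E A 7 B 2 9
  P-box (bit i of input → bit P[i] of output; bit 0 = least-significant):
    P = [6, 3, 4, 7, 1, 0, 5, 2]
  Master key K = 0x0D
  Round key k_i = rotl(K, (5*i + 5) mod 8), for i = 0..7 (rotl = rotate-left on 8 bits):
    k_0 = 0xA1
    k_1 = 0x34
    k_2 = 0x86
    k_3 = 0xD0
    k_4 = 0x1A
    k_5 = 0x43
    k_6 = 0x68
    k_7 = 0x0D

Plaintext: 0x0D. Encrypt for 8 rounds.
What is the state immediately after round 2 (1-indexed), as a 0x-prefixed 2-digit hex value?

s_0 = plaintext = 0x0D
s_1 = Round(s_0, k_0) = 0x6A
s_2 = Round(s_1, k_1) = 0xAE
s_3 = Round(s_2, k_2) = 0xAB
s_4 = Round(s_3, k_3) = 0x7D
s_5 = Round(s_4, k_4) = 0xF2
s_6 = Round(s_5, k_5) = 0x45
s_7 = Round(s_6, k_6) = 0x99
s_8 = Round(s_7, k_7) = 0xF2

0xAE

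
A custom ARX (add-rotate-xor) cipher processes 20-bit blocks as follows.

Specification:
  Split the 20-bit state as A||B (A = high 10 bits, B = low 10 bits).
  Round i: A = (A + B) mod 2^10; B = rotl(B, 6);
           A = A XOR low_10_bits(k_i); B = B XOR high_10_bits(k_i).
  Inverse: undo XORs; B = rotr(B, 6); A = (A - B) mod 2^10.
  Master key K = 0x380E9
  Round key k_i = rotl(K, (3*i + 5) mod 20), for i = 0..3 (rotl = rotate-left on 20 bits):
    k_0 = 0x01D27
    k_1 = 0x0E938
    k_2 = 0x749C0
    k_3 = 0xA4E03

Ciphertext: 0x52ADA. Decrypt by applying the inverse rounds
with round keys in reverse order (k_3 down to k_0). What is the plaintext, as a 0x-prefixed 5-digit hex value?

0x4E773

s_0 = ciphertext = 0x52ADA
s_1 = InvRound(s_0, k_3) = 0xAE091
s_2 = InvRound(s_1, k_2) = 0xD0C35
s_3 = InvRound(s_2, k_1) = 0x62CF0
s_4 = InvRound(s_3, k_0) = 0x4E773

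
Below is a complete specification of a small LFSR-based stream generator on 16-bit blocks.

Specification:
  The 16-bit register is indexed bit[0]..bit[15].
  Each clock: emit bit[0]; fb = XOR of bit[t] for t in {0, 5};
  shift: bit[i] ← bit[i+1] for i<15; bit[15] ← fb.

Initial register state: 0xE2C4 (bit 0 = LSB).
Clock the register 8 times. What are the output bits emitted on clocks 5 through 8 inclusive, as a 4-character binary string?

0011

reg_0 = 0xE2C4
clock 1: out=0, reg = 0x7162
clock 2: out=0, reg = 0xB8B1
clock 3: out=1, reg = 0x5C58
clock 4: out=0, reg = 0x2E2C
clock 5: out=0, reg = 0x9716
clock 6: out=0, reg = 0x4B8B
clock 7: out=1, reg = 0xA5C5
clock 8: out=1, reg = 0xD2E2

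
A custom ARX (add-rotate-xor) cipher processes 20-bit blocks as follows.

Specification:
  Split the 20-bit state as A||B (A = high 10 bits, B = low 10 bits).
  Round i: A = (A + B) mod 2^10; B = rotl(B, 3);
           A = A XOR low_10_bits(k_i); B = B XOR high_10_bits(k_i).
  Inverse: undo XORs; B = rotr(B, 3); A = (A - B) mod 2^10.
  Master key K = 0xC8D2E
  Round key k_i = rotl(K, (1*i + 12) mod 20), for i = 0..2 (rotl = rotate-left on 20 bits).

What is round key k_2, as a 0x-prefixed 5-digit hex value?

0xBB234

K = 0xC8D2E
k_0 = rotl(K, (1*0+12) mod 20) = rotl(K, 12) = 0x2EC8D
k_1 = rotl(K, (1*1+12) mod 20) = rotl(K, 13) = 0x5D91A
k_2 = rotl(K, (1*2+12) mod 20) = rotl(K, 14) = 0xBB234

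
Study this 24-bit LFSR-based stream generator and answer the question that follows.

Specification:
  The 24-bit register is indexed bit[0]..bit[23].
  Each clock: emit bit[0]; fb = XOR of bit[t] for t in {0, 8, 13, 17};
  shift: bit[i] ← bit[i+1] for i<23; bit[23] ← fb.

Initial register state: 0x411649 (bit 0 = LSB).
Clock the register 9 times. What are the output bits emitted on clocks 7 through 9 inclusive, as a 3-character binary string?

100

reg_0 = 0x411649
clock 1: out=1, reg = 0xA08B24
clock 2: out=0, reg = 0xD04592
clock 3: out=0, reg = 0xE822C9
clock 4: out=1, reg = 0x741164
clock 5: out=0, reg = 0xBA08B2
clock 6: out=0, reg = 0xDD0459
clock 7: out=1, reg = 0xEE822C
clock 8: out=0, reg = 0xF74116
clock 9: out=0, reg = 0x7BA08B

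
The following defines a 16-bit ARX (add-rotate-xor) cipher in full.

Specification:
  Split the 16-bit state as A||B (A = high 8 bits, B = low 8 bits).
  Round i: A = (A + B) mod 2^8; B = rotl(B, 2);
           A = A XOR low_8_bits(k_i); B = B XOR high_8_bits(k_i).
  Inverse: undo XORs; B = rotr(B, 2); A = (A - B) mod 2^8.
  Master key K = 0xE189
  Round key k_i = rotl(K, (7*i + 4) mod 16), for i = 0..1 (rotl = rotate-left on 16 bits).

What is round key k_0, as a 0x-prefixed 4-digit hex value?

K = 0xE189
k_0 = rotl(K, (7*0+4) mod 16) = rotl(K, 4) = 0x189E

0x189E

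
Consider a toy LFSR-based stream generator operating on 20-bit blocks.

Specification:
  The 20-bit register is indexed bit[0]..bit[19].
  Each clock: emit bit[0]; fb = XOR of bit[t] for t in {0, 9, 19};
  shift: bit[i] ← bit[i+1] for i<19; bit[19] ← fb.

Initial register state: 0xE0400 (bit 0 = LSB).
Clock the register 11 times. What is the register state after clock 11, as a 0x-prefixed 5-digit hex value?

reg_0 = 0xE0400
clock 1: out=0, reg = 0xF0200
clock 2: out=0, reg = 0x78100
clock 3: out=0, reg = 0x3C080
clock 4: out=0, reg = 0x1E040
clock 5: out=0, reg = 0x0F020
clock 6: out=0, reg = 0x07810
clock 7: out=0, reg = 0x03C08
clock 8: out=0, reg = 0x01E04
clock 9: out=0, reg = 0x80F02
clock 10: out=0, reg = 0x40781
clock 11: out=1, reg = 0x203C0

0x203C0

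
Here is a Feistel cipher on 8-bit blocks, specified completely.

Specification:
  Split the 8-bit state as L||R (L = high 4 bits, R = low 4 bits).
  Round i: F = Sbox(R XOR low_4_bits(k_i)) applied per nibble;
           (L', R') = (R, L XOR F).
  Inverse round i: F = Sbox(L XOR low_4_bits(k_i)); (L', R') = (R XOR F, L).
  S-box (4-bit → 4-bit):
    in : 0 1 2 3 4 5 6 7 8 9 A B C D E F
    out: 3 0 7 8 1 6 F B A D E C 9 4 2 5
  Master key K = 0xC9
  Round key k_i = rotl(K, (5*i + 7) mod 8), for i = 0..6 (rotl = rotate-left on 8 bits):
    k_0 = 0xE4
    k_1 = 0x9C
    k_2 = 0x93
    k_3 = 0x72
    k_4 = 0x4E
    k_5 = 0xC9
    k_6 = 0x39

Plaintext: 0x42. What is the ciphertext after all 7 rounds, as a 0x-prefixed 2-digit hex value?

s_0 = plaintext = 0x42
s_1 = Round(s_0, k_0) = 0x2B
s_2 = Round(s_1, k_1) = 0xB9
s_3 = Round(s_2, k_2) = 0x95
s_4 = Round(s_3, k_3) = 0x52
s_5 = Round(s_4, k_4) = 0x2C
s_6 = Round(s_5, k_5) = 0xC4
s_7 = Round(s_6, k_6) = 0x48

0x48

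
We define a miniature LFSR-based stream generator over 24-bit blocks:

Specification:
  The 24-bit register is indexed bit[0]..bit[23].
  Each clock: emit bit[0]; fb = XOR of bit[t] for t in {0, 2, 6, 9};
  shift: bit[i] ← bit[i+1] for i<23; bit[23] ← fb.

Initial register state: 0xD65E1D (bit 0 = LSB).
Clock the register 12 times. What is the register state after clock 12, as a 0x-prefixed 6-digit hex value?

0xBCDD65

reg_0 = 0xD65E1D
clock 1: out=1, reg = 0xEB2F0E
clock 2: out=0, reg = 0x759787
clock 3: out=1, reg = 0xBACBC3
clock 4: out=1, reg = 0xDD65E1
clock 5: out=1, reg = 0x6EB2F0
clock 6: out=0, reg = 0x375978
clock 7: out=0, reg = 0x9BACBC
clock 8: out=0, reg = 0xCDD65E
clock 9: out=0, reg = 0xE6EB2F
clock 10: out=1, reg = 0xF37597
clock 11: out=1, reg = 0x79BACB
clock 12: out=1, reg = 0xBCDD65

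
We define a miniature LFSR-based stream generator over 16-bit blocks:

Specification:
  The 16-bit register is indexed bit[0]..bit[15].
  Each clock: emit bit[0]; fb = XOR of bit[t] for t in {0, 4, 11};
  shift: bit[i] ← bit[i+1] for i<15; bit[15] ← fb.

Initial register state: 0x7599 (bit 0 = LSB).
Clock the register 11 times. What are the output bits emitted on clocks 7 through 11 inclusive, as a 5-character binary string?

01101

reg_0 = 0x7599
clock 1: out=1, reg = 0x3ACC
clock 2: out=0, reg = 0x9D66
clock 3: out=0, reg = 0xCEB3
clock 4: out=1, reg = 0xE759
clock 5: out=1, reg = 0x73AC
clock 6: out=0, reg = 0x39D6
clock 7: out=0, reg = 0x1CEB
clock 8: out=1, reg = 0x0E75
clock 9: out=1, reg = 0x873A
clock 10: out=0, reg = 0xC39D
clock 11: out=1, reg = 0x61CE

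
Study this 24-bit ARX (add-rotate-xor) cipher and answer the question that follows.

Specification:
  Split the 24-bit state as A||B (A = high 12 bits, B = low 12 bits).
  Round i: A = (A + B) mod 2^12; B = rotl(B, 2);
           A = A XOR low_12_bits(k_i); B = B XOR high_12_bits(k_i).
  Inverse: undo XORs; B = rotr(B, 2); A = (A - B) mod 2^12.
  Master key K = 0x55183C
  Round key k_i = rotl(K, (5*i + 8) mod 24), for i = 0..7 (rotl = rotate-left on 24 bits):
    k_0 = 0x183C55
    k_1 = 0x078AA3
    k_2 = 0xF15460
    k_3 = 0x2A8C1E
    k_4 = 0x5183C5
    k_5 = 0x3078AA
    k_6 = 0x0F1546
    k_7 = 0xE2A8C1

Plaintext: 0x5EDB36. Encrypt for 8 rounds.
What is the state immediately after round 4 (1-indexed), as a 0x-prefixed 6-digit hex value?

s_0 = plaintext = 0x5EDB36
s_1 = Round(s_0, k_0) = 0xD76D59
s_2 = Round(s_1, k_1) = 0x06C51F
s_3 = Round(s_2, k_2) = 0x1EBB68
s_4 = Round(s_3, k_3) = 0x14DF0A
s_5 = Round(s_4, k_4) = 0x392933
s_6 = Round(s_5, k_5) = 0x46F7C9
s_7 = Round(s_6, k_6) = 0x97EFD4
s_8 = Round(s_7, k_7) = 0x193179

0x14DF0A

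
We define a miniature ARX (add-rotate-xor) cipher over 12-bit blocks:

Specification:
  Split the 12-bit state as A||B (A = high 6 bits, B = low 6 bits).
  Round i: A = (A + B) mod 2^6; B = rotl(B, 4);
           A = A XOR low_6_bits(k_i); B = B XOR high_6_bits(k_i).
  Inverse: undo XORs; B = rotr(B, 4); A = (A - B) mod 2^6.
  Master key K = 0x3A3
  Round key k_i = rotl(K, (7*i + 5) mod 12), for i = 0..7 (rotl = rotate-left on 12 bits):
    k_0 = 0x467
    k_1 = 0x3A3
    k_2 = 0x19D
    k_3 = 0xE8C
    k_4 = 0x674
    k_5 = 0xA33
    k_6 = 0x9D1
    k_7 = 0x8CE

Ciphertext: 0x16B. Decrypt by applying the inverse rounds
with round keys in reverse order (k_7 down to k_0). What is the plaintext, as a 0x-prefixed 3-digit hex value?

0xDA9

s_0 = ciphertext = 0x16B
s_1 = InvRound(s_0, k_7) = 0xAE0
s_2 = InvRound(s_1, k_6) = 0x79C
s_3 = InvRound(s_2, k_5) = 0x693
s_4 = InvRound(s_3, k_4) = 0x1A8
s_5 = InvRound(s_4, k_3) = 0x049
s_6 = InvRound(s_5, k_2) = 0x83C
s_7 = InvRound(s_6, k_1) = 0xE0B
s_8 = InvRound(s_7, k_0) = 0xDA9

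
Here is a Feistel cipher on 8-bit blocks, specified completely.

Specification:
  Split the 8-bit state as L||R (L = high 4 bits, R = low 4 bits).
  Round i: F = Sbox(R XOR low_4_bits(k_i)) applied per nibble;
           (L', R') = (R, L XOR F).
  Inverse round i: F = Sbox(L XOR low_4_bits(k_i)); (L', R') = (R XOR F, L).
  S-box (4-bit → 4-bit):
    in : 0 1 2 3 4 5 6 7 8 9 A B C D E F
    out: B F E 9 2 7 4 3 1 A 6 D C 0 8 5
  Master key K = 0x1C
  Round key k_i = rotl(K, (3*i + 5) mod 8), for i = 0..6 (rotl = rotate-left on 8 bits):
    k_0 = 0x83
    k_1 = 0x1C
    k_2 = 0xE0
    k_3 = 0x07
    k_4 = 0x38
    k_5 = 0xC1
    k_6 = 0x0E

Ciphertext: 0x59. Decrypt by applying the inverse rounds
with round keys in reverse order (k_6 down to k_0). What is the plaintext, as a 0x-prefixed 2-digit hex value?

0x9F

s_0 = ciphertext = 0x59
s_1 = InvRound(s_0, k_6) = 0x45
s_2 = InvRound(s_1, k_5) = 0x24
s_3 = InvRound(s_2, k_4) = 0x22
s_4 = InvRound(s_3, k_3) = 0x52
s_5 = InvRound(s_4, k_2) = 0x55
s_6 = InvRound(s_5, k_1) = 0xF5
s_7 = InvRound(s_6, k_0) = 0x9F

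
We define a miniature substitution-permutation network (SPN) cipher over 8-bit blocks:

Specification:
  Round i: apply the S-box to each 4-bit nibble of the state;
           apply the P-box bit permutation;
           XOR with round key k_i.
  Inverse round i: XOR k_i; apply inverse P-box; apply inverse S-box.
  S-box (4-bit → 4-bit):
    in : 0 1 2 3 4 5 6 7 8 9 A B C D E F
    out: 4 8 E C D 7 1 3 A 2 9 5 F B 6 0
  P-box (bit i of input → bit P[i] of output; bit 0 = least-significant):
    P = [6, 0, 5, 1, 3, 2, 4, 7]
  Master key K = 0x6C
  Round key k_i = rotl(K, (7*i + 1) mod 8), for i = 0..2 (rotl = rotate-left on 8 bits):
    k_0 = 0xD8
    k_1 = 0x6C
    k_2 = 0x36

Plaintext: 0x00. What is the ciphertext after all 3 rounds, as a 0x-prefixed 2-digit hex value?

s_0 = plaintext = 0x00
s_1 = Round(s_0, k_0) = 0xE8
s_2 = Round(s_1, k_1) = 0x7B
s_3 = Round(s_2, k_2) = 0x5A

0x5A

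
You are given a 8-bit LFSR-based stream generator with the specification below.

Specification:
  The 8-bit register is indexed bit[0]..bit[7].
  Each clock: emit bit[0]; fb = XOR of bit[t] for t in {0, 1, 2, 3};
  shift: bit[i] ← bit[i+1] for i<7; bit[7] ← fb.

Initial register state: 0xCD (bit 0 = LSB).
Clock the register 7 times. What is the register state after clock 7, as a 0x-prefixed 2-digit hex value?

reg_0 = 0xCD
clock 1: out=1, reg = 0xE6
clock 2: out=0, reg = 0x73
clock 3: out=1, reg = 0x39
clock 4: out=1, reg = 0x1C
clock 5: out=0, reg = 0x0E
clock 6: out=0, reg = 0x87
clock 7: out=1, reg = 0xC3

0xC3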